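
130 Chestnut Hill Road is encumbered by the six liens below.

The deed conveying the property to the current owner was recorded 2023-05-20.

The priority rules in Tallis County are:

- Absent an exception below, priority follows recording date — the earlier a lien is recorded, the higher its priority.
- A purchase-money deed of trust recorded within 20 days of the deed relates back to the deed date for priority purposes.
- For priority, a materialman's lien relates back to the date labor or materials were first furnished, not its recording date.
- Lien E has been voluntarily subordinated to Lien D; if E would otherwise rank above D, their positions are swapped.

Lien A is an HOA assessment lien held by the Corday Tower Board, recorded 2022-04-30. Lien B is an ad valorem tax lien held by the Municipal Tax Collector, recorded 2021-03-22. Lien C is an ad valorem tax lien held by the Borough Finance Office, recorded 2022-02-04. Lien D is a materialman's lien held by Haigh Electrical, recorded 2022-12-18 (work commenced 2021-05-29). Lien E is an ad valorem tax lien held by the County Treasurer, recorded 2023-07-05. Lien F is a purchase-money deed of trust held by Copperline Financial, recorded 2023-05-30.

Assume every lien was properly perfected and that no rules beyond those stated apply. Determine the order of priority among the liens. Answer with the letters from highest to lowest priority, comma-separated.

Effective dates: D's effective date is 2021-05-29, when work began; F relates back to the deed date 2023-05-20.
Sorted by effective date: B (2021-03-22), D (2021-05-29), C (2022-02-04), A (2022-04-30), F (2023-05-20), E (2023-07-05).
E is already junior to D, so the subordination agreement changes nothing.

B, D, C, A, F, E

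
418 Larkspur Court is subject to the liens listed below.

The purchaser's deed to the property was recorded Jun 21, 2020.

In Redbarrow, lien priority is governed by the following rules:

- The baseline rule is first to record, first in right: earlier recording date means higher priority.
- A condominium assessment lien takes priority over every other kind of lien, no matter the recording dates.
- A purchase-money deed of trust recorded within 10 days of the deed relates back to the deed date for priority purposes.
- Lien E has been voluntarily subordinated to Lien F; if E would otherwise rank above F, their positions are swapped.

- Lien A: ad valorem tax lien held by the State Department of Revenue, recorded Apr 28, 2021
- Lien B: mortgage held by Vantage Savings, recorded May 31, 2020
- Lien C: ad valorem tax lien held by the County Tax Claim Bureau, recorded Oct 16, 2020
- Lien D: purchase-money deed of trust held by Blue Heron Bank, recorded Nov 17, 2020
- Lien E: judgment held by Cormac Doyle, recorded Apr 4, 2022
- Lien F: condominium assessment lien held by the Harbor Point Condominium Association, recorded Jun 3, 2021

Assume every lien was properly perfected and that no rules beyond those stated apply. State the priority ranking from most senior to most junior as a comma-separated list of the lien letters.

F, B, C, D, A, E

Effective dates after the stated exceptions: D missed the 10-day window (149 days after the deed), so its recording date stands.
F is a condominium assessment lien and takes priority over every other lien.
Among the remaining liens, by effective date: B (May 31, 2020), C (Oct 16, 2020), D (Nov 17, 2020), A (Apr 28, 2021), E (Apr 4, 2022).
E is already junior to F, so the subordination agreement changes nothing.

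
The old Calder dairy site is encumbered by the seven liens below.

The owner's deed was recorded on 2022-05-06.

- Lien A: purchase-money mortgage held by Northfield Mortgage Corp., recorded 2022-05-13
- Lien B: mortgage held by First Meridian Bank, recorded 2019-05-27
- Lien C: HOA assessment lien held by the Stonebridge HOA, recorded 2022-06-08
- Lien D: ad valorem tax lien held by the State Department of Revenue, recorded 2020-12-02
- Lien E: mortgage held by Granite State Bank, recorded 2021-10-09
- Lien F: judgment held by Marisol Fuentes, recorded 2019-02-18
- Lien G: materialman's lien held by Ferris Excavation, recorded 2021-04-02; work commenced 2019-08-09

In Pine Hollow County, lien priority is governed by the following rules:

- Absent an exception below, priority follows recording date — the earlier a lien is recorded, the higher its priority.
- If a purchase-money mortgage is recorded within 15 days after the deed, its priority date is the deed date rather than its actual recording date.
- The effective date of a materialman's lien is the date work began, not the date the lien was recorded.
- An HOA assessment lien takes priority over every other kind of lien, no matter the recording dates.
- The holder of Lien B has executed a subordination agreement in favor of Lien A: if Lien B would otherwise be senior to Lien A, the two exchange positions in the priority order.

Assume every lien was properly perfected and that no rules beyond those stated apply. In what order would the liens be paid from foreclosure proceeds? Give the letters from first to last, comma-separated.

Effective dates after the stated exceptions: A's effective date is the deed date, 2022-05-06; G is treated as recorded 2019-08-09, the work-commencement date.
C is an HOA assessment lien, so it outranks all other liens regardless of date.
Remaining liens by effective date: F (2019-02-18), B (2019-05-27), G (2019-08-09), D (2020-12-02), E (2021-10-09), A (2022-05-06).
B is senior to A before the subordination, so the two trade places.

C, F, A, G, D, E, B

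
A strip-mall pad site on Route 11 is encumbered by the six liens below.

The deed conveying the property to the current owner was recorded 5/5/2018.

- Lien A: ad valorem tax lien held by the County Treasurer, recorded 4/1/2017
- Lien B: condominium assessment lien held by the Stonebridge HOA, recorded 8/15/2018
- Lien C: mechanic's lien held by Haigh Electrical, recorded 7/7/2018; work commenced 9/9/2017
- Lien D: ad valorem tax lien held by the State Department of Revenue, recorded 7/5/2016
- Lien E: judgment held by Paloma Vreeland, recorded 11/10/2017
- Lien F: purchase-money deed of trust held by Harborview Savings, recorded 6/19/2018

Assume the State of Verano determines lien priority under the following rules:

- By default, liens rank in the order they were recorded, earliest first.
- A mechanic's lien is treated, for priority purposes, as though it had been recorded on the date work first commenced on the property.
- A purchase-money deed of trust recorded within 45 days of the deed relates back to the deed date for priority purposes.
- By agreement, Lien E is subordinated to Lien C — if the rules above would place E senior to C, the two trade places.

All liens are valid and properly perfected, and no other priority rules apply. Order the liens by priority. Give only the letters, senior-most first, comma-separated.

Effective dates after the stated exceptions: C's effective date is 9/9/2017, when work began; F was recorded within the 45-day window, so its effective date is the deed date 5/5/2018.
By effective date: D (7/5/2016), A (4/1/2017), C (9/9/2017), E (11/10/2017), F (5/5/2018), B (8/15/2018).
E is already junior to C, so the subordination agreement changes nothing.

D, A, C, E, F, B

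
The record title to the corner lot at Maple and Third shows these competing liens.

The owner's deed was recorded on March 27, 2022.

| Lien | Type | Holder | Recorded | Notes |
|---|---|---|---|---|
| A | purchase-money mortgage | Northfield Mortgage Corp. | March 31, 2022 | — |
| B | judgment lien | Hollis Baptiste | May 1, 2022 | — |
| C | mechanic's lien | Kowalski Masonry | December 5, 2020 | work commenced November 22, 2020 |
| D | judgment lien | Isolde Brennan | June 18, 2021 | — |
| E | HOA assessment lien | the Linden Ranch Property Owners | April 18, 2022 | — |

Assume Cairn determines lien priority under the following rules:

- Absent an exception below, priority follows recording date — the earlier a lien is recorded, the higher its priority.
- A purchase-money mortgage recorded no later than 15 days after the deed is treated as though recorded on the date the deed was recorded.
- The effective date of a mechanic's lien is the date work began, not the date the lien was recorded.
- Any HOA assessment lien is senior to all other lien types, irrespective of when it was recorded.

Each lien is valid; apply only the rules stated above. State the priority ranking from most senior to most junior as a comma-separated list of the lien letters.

E, C, D, A, B

Adjusting effective dates: A's effective date is the deed date, March 27, 2022; C is treated as recorded November 22, 2020, the work-commencement date.
As an HOA assessment lien, E is senior to every other lien.
Ordering the rest by effective date: C (November 22, 2020), D (June 18, 2021), A (March 27, 2022), B (May 1, 2022).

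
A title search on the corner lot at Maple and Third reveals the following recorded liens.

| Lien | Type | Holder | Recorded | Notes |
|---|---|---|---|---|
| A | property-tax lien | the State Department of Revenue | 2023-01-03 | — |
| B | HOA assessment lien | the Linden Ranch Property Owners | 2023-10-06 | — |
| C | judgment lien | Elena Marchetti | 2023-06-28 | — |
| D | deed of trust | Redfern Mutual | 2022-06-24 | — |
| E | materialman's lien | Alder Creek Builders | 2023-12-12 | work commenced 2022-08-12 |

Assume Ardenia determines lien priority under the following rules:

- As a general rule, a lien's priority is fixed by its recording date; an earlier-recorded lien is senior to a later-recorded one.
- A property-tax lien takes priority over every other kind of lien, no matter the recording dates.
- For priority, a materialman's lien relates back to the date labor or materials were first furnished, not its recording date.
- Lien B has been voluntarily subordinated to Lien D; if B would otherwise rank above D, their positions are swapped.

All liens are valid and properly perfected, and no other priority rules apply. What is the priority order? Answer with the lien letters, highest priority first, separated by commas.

Effective dates: E is treated as recorded 2022-08-12, the work-commencement date.
A is a property-tax lien, so it outranks all other liens regardless of date.
Among the remaining liens, by effective date: D (2022-06-24), E (2022-08-12), C (2023-06-28), B (2023-10-06).
B already ranks below D; the subordination has no effect.

A, D, E, C, B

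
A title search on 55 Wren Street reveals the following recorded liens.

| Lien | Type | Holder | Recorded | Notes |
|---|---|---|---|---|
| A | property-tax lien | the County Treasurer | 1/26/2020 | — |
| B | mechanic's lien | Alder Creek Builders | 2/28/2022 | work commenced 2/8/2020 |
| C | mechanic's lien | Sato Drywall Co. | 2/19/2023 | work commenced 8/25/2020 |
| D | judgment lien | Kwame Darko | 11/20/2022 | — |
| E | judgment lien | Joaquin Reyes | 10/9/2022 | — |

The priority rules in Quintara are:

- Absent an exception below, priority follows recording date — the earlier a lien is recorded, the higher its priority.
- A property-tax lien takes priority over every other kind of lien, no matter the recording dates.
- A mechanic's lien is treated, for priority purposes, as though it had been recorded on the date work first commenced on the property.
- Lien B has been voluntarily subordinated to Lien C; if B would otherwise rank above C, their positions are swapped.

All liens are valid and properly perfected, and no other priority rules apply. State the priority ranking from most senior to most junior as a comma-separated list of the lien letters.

Adjusting effective dates: B relates back to 2/8/2020 (work commenced); C's effective date is 8/25/2020, when work began.
A is a property-tax lien, so it outranks all other liens regardless of date.
Among the remaining liens, by effective date: B (2/8/2020), C (8/25/2020), E (10/9/2022), D (11/20/2022).
B would otherwise be senior to C, so under the subordination agreement B and C exchange positions.

A, C, B, E, D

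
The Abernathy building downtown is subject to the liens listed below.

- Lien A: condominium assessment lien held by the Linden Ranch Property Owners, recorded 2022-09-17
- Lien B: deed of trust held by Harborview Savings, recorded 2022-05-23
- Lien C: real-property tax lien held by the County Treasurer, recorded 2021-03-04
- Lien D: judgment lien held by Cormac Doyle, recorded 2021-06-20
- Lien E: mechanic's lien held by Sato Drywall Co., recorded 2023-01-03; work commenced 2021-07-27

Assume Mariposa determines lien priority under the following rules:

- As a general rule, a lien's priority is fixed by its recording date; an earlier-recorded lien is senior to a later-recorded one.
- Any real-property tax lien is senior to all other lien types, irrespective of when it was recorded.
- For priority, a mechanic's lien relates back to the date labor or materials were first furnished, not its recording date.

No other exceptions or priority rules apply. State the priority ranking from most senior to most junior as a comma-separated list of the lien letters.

Adjusting effective dates: E relates back to 2021-07-27 (work commenced).
C is a real-property tax lien, so it outranks all other liens regardless of date.
Among the remaining liens, by effective date: D (2021-06-20), E (2021-07-27), B (2022-05-23), A (2022-09-17).

C, D, E, B, A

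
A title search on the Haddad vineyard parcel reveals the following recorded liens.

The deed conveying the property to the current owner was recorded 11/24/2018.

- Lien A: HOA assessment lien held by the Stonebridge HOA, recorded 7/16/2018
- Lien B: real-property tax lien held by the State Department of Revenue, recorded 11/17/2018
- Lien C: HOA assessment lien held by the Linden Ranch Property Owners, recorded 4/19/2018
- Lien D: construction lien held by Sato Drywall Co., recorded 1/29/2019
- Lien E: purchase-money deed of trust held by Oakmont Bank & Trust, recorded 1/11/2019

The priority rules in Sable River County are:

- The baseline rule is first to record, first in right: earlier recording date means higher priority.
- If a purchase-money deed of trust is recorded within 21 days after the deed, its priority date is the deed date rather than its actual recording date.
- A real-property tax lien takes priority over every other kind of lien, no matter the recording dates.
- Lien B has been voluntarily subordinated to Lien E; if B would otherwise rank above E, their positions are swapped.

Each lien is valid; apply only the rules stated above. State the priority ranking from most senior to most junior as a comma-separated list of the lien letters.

Effective dates: E missed the 21-day window (48 days after the deed), so its recording date stands.
As a real-property tax lien, B is senior to every other lien.
Ordering the rest by effective date: C (4/19/2018), A (7/16/2018), E (1/11/2019), D (1/29/2019).
The subordination applies — B was senior to E — so B and E swap.

E, C, A, B, D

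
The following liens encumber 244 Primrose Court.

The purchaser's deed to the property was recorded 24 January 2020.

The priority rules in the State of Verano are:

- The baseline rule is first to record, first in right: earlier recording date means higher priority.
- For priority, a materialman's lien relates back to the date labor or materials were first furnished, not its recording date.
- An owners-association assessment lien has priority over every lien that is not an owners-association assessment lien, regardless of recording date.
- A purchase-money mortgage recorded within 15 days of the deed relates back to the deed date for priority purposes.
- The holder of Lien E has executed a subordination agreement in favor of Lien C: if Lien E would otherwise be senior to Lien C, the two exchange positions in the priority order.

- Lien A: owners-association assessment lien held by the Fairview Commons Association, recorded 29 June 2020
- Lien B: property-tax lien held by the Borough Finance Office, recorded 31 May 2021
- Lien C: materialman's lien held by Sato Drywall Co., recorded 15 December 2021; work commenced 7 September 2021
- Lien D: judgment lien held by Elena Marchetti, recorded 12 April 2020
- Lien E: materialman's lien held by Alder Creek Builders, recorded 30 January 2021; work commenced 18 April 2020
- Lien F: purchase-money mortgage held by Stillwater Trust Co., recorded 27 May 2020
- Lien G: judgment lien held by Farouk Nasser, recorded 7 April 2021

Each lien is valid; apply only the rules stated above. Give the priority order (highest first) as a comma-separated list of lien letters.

Effective dates: C relates back to 7 September 2021 (work commenced); E's effective date is 18 April 2020, when work began; F was recorded 124 days after the deed — beyond 15 days — so no relation-back applies.
A is an owners-association assessment lien, so it outranks all other liens regardless of date.
Remaining liens by effective date: D (12 April 2020), E (18 April 2020), F (27 May 2020), G (7 April 2021), B (31 May 2021), C (7 September 2021).
E would otherwise be senior to C, so under the subordination agreement E and C exchange positions.

A, D, C, F, G, B, E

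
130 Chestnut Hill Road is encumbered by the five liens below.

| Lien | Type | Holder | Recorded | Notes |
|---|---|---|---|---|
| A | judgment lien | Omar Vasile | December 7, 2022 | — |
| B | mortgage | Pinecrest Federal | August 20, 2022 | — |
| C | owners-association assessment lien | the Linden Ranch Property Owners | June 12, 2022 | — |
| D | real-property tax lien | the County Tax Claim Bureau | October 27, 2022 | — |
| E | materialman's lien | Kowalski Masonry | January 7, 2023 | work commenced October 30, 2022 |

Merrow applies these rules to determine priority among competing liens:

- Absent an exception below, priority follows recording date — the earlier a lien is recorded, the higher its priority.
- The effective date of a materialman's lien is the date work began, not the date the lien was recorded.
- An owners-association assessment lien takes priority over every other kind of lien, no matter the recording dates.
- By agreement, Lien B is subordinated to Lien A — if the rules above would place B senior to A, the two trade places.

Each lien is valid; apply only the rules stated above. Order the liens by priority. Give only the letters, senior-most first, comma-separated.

C, A, D, E, B

Effective dates after the stated exceptions: E is treated as recorded October 30, 2022, the work-commencement date.
C, as an owners-association assessment lien, has superpriority and ranks first.
Ordering the rest by effective date: B (August 20, 2022), D (October 27, 2022), E (October 30, 2022), A (December 7, 2022).
The subordination applies — B was senior to A — so B and A swap.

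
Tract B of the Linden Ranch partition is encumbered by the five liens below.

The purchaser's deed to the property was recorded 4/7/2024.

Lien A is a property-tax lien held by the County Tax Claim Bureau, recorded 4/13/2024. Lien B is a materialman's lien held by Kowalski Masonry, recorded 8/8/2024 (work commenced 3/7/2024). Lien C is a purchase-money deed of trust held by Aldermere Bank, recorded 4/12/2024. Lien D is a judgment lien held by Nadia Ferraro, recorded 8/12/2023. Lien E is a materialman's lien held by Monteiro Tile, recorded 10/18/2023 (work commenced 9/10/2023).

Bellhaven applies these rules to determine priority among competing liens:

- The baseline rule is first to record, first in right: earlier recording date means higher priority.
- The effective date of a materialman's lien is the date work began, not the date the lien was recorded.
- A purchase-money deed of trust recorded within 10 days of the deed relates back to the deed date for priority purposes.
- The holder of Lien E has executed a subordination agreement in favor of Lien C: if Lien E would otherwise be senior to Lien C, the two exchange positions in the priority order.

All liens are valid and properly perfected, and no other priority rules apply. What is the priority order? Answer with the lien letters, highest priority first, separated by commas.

D, C, B, E, A

First, effective dates: B is treated as recorded 3/7/2024, the work-commencement date; C relates back to the deed date 4/7/2024; E relates back to 9/10/2023 (work commenced).
By effective date: D (8/12/2023), E (9/10/2023), B (3/7/2024), C (4/7/2024), A (4/13/2024).
E is senior to C before the subordination, so the two trade places.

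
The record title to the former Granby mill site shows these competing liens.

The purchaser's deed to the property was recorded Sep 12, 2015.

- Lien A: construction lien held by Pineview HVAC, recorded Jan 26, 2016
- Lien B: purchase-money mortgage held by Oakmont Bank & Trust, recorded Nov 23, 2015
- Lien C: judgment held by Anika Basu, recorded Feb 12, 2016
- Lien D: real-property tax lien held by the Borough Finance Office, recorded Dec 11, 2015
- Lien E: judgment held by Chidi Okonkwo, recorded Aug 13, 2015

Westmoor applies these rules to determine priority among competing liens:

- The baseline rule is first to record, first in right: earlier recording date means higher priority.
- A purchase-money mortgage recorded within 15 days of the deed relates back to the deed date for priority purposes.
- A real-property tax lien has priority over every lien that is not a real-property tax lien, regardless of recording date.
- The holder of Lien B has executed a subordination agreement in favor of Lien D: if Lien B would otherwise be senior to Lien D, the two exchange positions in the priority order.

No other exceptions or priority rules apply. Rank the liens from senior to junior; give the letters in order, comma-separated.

D, E, B, A, C

Effective dates: B was recorded 72 days after the deed, outside the 15-day window, so it keeps its recording date.
D, as a real-property tax lien, has superpriority and ranks first.
Ordering the rest by effective date: E (Aug 13, 2015), B (Nov 23, 2015), A (Jan 26, 2016), C (Feb 12, 2016).
B already ranks below D; the subordination has no effect.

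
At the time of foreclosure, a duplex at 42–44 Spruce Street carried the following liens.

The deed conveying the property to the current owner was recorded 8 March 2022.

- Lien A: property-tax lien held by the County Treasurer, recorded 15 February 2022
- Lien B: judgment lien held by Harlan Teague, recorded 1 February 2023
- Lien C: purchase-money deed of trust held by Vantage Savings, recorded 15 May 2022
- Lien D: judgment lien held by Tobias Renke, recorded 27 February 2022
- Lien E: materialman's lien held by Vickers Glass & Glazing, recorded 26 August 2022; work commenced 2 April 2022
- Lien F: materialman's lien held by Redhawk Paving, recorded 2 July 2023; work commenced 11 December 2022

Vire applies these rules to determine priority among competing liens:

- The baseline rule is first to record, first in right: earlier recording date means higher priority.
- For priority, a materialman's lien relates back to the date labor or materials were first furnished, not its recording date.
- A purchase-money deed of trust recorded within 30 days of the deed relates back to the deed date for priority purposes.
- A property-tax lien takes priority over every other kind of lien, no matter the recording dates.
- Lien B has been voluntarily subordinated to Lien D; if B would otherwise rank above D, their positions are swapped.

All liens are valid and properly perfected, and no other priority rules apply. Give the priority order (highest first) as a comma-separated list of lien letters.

Effective dates after the stated exceptions: C was recorded 68 days after the deed — beyond 30 days — so no relation-back applies; E's effective date is 2 April 2022, when work began; F's effective date is 11 December 2022, when work began.
A is a property-tax lien and takes priority over every other lien.
Ordering the rest by effective date: D (27 February 2022), E (2 April 2022), C (15 May 2022), F (11 December 2022), B (1 February 2023).
Since B is not senior to D, the subordination leaves the order unchanged.

A, D, E, C, F, B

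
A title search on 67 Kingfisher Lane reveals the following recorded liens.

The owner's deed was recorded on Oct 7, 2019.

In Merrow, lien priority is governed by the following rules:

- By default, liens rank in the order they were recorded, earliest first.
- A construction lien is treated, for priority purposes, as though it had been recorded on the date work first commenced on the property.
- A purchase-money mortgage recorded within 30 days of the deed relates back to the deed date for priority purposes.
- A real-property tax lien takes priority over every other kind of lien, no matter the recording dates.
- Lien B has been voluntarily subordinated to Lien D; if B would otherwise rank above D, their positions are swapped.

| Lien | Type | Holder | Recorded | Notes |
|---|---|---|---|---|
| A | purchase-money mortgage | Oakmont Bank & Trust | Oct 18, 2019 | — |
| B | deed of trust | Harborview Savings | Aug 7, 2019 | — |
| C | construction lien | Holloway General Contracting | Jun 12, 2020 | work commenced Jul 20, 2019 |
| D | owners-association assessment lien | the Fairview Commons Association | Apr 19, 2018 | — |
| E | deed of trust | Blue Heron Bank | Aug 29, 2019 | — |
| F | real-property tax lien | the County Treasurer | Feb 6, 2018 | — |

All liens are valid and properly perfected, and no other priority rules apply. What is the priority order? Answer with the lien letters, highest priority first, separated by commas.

F, D, C, B, E, A

Effective dates after the stated exceptions: A relates back to the deed date Oct 7, 2019; C's effective date is Jul 20, 2019, when work began.
F, as a real-property tax lien, has superpriority and ranks first.
Ordering the rest by effective date: D (Apr 19, 2018), C (Jul 20, 2019), B (Aug 7, 2019), E (Aug 29, 2019), A (Oct 7, 2019).
B is already junior to D, so the subordination agreement changes nothing.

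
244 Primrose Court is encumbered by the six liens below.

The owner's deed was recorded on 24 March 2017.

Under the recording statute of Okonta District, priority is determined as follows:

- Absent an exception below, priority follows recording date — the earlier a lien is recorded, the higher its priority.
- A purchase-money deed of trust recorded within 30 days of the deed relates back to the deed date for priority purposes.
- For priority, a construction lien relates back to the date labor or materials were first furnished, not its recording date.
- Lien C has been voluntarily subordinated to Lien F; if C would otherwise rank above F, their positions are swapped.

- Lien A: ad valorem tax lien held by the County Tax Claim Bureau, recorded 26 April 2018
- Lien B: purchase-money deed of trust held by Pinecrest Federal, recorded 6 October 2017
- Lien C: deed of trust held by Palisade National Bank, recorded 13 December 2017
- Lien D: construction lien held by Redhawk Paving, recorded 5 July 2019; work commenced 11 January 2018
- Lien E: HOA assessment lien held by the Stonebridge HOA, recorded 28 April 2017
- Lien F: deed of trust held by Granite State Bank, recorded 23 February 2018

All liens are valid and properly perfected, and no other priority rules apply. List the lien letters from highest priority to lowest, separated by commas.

Effective dates: B was recorded 196 days after the deed — beyond 30 days — so no relation-back applies; D's effective date is 11 January 2018, when work began.
Sorted by effective date: E (28 April 2017), B (6 October 2017), C (13 December 2017), D (11 January 2018), F (23 February 2018), A (26 April 2018).
C is senior to F before the subordination, so the two trade places.

E, B, F, D, C, A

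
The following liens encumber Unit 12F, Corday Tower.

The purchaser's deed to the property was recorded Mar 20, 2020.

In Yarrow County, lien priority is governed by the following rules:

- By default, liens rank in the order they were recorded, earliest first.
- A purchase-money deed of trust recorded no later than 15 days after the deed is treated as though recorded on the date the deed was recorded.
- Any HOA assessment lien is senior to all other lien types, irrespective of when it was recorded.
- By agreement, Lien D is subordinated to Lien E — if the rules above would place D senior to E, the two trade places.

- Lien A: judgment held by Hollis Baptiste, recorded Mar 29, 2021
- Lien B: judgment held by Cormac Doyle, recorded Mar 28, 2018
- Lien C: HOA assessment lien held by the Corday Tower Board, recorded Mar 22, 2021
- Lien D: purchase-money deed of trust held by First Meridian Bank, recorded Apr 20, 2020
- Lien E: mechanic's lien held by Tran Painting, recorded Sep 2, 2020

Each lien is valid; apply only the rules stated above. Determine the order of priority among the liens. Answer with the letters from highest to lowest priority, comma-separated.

C, B, E, D, A

Adjusting effective dates: D was recorded 31 days after the deed — beyond 15 days — so no relation-back applies.
As an HOA assessment lien, C is senior to every other lien.
Remaining liens by effective date: B (Mar 28, 2018), D (Apr 20, 2020), E (Sep 2, 2020), A (Mar 29, 2021).
The subordination applies — D was senior to E — so D and E swap.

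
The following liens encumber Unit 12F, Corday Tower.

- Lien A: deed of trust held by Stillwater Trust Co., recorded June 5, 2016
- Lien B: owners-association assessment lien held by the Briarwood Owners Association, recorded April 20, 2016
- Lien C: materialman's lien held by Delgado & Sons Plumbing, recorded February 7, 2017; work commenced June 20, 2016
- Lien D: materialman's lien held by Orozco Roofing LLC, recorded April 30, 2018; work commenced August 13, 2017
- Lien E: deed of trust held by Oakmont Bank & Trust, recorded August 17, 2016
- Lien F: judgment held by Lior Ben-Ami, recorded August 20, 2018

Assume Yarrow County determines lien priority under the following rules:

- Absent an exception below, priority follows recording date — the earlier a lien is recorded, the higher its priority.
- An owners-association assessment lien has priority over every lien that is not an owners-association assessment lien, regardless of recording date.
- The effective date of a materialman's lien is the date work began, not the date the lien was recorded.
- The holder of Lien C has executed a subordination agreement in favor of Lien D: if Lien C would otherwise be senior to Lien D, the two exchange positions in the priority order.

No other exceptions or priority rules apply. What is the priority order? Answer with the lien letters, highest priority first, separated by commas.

B, A, D, E, C, F

Effective dates: C relates back to June 20, 2016 (work commenced); D relates back to August 13, 2017 (work commenced).
B is an owners-association assessment lien and takes priority over every other lien.
The other liens, earliest effective date first: A (June 5, 2016), C (June 20, 2016), E (August 17, 2016), D (August 13, 2017), F (August 20, 2018).
C is senior to D before the subordination, so the two trade places.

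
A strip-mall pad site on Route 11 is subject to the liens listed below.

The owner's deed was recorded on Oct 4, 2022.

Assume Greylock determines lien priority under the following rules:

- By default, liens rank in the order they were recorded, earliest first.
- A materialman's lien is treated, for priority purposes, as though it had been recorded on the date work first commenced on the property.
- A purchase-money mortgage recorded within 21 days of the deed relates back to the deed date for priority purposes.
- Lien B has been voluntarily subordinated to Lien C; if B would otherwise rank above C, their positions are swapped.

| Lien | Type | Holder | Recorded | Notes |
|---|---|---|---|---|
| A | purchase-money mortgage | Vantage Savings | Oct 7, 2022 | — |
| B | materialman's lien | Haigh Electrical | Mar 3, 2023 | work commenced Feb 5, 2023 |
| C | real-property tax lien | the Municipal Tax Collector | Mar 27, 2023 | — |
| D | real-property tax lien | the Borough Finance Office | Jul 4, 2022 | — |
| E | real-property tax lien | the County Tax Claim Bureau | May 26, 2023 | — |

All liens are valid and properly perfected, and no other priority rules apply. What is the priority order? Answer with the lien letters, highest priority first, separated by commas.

D, A, C, B, E

Effective dates after the stated exceptions: A was recorded within the 21-day window, so its effective date is the deed date Oct 4, 2022; B relates back to Feb 5, 2023 (work commenced).
By effective date: D (Jul 4, 2022), A (Oct 4, 2022), B (Feb 5, 2023), C (Mar 27, 2023), E (May 26, 2023).
B is senior to C before the subordination, so the two trade places.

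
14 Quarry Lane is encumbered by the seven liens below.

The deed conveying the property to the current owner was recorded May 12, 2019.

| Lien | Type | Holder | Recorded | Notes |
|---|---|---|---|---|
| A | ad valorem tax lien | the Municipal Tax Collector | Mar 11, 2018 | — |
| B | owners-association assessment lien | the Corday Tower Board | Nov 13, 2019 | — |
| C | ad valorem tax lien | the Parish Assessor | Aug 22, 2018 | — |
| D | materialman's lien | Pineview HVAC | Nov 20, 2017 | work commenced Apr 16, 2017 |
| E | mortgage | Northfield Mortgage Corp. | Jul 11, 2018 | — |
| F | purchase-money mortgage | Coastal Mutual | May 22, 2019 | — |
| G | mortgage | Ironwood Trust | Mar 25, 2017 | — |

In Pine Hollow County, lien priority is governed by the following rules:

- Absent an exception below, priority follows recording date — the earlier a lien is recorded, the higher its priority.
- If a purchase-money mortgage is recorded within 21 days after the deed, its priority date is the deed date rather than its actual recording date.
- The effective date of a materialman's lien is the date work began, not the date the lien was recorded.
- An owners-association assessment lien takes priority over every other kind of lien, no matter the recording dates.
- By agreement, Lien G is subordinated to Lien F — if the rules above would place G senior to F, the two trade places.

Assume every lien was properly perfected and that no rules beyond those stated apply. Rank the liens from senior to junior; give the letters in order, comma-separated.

B, F, D, A, E, C, G

First, effective dates: D relates back to Apr 16, 2017 (work commenced); F's effective date is the deed date, May 12, 2019.
B, as an owners-association assessment lien, has superpriority and ranks first.
Among the remaining liens, by effective date: G (Mar 25, 2017), D (Apr 16, 2017), A (Mar 11, 2018), E (Jul 11, 2018), C (Aug 22, 2018), F (May 12, 2019).
Because G would otherwise rank above F, the subordination swaps them.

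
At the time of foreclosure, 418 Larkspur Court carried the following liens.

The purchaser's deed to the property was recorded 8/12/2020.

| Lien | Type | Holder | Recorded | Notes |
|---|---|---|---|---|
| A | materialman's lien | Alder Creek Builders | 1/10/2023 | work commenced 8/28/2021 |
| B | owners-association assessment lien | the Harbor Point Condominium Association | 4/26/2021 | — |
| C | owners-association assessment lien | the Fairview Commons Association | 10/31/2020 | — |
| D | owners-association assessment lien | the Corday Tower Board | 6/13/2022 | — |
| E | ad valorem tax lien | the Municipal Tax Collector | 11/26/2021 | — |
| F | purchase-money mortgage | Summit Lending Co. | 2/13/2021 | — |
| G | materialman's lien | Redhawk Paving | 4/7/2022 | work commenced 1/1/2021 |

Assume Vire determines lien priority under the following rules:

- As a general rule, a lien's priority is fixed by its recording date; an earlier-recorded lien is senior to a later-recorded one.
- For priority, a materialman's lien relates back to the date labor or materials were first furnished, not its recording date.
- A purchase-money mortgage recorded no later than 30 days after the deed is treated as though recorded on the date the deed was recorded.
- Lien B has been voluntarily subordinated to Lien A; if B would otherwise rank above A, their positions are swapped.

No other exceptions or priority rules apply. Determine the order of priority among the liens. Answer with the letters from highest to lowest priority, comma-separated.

Effective dates: A is treated as recorded 8/28/2021, the work-commencement date; F was recorded 185 days after the deed, outside the 30-day window, so it keeps its recording date; G's effective date is 1/1/2021, when work began.
By effective date: C (10/31/2020), G (1/1/2021), F (2/13/2021), B (4/26/2021), A (8/28/2021), E (11/26/2021), D (6/13/2022).
B is senior to A before the subordination, so the two trade places.

C, G, F, A, B, E, D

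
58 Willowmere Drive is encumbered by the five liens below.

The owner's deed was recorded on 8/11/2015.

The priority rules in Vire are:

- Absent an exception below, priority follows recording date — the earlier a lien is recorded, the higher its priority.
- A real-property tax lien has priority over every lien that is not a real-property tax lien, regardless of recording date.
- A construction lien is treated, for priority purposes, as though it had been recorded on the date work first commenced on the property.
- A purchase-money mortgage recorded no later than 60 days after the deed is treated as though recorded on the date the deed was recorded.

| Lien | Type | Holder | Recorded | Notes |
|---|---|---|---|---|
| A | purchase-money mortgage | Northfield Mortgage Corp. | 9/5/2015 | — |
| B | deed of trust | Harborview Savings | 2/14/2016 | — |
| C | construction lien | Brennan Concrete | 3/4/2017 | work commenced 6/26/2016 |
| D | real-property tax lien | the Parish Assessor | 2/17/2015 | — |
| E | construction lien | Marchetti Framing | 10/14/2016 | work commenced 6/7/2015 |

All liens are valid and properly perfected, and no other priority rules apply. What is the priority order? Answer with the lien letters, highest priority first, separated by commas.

Effective dates: A's effective date is the deed date, 8/11/2015; C relates back to 6/26/2016 (work commenced); E is treated as recorded 6/7/2015, the work-commencement date.
D, as a real-property tax lien, has superpriority and ranks first.
The other liens, earliest effective date first: E (6/7/2015), A (8/11/2015), B (2/14/2016), C (6/26/2016).

D, E, A, B, C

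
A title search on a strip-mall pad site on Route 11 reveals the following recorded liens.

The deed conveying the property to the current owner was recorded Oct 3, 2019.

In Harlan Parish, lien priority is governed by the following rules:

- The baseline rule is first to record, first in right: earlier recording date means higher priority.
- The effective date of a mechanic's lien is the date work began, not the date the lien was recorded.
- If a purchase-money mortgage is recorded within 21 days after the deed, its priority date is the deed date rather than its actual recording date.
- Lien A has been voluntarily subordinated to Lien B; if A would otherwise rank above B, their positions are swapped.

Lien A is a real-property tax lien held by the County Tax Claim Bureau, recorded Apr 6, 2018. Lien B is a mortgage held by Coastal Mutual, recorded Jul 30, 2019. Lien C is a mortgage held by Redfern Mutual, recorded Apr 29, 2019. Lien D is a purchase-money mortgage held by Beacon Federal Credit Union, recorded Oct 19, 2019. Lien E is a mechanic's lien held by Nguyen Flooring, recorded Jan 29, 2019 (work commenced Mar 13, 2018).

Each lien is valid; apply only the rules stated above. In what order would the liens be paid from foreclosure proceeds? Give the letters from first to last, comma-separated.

Effective dates: D relates back to the deed date Oct 3, 2019; E's effective date is Mar 13, 2018, when work began.
By effective date: E (Mar 13, 2018), A (Apr 6, 2018), C (Apr 29, 2019), B (Jul 30, 2019), D (Oct 3, 2019).
A is senior to B before the subordination, so the two trade places.

E, B, C, A, D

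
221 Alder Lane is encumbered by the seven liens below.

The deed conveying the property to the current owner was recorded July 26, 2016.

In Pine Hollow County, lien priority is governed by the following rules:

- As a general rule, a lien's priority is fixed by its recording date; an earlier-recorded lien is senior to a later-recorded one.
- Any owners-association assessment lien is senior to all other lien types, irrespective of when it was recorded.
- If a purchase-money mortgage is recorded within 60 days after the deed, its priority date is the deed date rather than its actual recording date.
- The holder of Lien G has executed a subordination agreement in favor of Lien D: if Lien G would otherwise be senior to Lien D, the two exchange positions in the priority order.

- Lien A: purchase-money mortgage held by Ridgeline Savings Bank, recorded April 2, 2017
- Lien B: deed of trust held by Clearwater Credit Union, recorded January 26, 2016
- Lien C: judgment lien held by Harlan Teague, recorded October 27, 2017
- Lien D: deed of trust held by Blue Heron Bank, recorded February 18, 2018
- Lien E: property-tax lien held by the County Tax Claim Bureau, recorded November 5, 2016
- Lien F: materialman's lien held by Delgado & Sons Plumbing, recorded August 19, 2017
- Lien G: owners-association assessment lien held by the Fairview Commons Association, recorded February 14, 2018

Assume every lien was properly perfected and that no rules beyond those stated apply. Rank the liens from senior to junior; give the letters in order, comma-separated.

D, B, E, A, F, C, G

Effective dates after the stated exceptions: A was recorded 250 days after the deed — beyond 60 days — so no relation-back applies.
G is an owners-association assessment lien and takes priority over every other lien.
The other liens, earliest effective date first: B (January 26, 2016), E (November 5, 2016), A (April 2, 2017), F (August 19, 2017), C (October 27, 2017), D (February 18, 2018).
G is senior to D before the subordination, so the two trade places.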